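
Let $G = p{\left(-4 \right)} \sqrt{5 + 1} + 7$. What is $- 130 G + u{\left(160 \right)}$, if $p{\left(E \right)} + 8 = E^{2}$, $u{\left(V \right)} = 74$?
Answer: $-836 - 1040 \sqrt{6} \approx -3383.5$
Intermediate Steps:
$p{\left(E \right)} = -8 + E^{2}$
$G = 7 + 8 \sqrt{6}$ ($G = \left(-8 + \left(-4\right)^{2}\right) \sqrt{5 + 1} + 7 = \left(-8 + 16\right) \sqrt{6} + 7 = 8 \sqrt{6} + 7 = 7 + 8 \sqrt{6} \approx 26.596$)
$- 130 G + u{\left(160 \right)} = - 130 \left(7 + 8 \sqrt{6}\right) + 74 = \left(-910 - 1040 \sqrt{6}\right) + 74 = -836 - 1040 \sqrt{6}$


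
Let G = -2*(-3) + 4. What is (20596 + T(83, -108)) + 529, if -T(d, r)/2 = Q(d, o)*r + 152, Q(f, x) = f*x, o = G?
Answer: 200101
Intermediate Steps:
G = 10 (G = 6 + 4 = 10)
o = 10
T(d, r) = -304 - 20*d*r (T(d, r) = -2*((d*10)*r + 152) = -2*((10*d)*r + 152) = -2*(10*d*r + 152) = -2*(152 + 10*d*r) = -304 - 20*d*r)
(20596 + T(83, -108)) + 529 = (20596 + (-304 - 20*83*(-108))) + 529 = (20596 + (-304 + 179280)) + 529 = (20596 + 178976) + 529 = 199572 + 529 = 200101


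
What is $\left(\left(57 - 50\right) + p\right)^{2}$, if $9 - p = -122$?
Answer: $19044$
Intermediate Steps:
$p = 131$ ($p = 9 - -122 = 9 + 122 = 131$)
$\left(\left(57 - 50\right) + p\right)^{2} = \left(\left(57 - 50\right) + 131\right)^{2} = \left(7 + 131\right)^{2} = 138^{2} = 19044$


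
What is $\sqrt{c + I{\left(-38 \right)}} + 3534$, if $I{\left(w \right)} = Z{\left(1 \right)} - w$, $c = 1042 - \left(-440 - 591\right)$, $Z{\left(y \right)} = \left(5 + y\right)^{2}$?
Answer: $3534 + \sqrt{2147} \approx 3580.3$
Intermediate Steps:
$c = 2073$ ($c = 1042 - \left(-440 - 591\right) = 1042 - -1031 = 1042 + 1031 = 2073$)
$I{\left(w \right)} = 36 - w$ ($I{\left(w \right)} = \left(5 + 1\right)^{2} - w = 6^{2} - w = 36 - w$)
$\sqrt{c + I{\left(-38 \right)}} + 3534 = \sqrt{2073 + \left(36 - -38\right)} + 3534 = \sqrt{2073 + \left(36 + 38\right)} + 3534 = \sqrt{2073 + 74} + 3534 = \sqrt{2147} + 3534 = 3534 + \sqrt{2147}$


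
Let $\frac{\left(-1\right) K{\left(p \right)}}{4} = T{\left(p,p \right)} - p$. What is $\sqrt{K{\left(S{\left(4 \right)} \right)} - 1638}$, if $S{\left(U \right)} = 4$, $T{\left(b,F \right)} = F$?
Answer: $3 i \sqrt{182} \approx 40.472 i$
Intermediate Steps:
$K{\left(p \right)} = 0$ ($K{\left(p \right)} = - 4 \left(p - p\right) = \left(-4\right) 0 = 0$)
$\sqrt{K{\left(S{\left(4 \right)} \right)} - 1638} = \sqrt{0 - 1638} = \sqrt{-1638} = 3 i \sqrt{182}$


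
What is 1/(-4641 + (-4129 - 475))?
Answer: -1/9245 ≈ -0.00010817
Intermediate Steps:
1/(-4641 + (-4129 - 475)) = 1/(-4641 - 4604) = 1/(-9245) = -1/9245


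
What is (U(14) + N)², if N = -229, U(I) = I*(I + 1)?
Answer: 361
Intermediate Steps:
U(I) = I*(1 + I)
(U(14) + N)² = (14*(1 + 14) - 229)² = (14*15 - 229)² = (210 - 229)² = (-19)² = 361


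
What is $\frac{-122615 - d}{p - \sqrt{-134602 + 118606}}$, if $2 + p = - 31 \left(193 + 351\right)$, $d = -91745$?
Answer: $\frac{43387785}{23706496} - \frac{5145 i \sqrt{3999}}{23706496} \approx 1.8302 - 0.013724 i$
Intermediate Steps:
$p = -16866$ ($p = -2 - 31 \left(193 + 351\right) = -2 - 16864 = -16866$)
$\frac{-122615 - d}{p - \sqrt{-134602 + 118606}} = \frac{-122615 - -91745}{-16866 - \sqrt{-134602 + 118606}} = \frac{-122615 + 91745}{-16866 - \sqrt{-15996}} = - \frac{30870}{-16866 - 2 i \sqrt{3999}}$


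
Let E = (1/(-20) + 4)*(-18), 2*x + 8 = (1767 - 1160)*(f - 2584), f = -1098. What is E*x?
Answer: 794536101/10 ≈ 7.9454e+7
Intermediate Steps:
x = -1117491 (x = -4 + ((1767 - 1160)*(-1098 - 2584))/2 = -4 + (607*(-3682))/2 = -4 + (½)*(-2234974) = -4 - 1117487 = -1117491)
E = -711/10 (E = (-1/20 + 4)*(-18) = (79/20)*(-18) = -711/10 ≈ -71.100)
E*x = -711/10*(-1117491) = 794536101/10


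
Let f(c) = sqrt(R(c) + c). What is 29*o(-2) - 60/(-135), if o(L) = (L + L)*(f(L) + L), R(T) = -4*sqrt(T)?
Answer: 2092/9 - 116*sqrt(-2 - 4*I*sqrt(2)) ≈ 68.396 + 232.0*I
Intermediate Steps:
f(c) = sqrt(c - 4*sqrt(c)) (f(c) = sqrt(-4*sqrt(c) + c) = sqrt(c - 4*sqrt(c)))
o(L) = 2*L*(L + sqrt(L - 4*sqrt(L))) (o(L) = (L + L)*(sqrt(L - 4*sqrt(L)) + L) = (2*L)*(L + sqrt(L - 4*sqrt(L))) = 2*L*(L + sqrt(L - 4*sqrt(L))))
29*o(-2) - 60/(-135) = 29*(2*(-2)*(-2 + sqrt(-2 - 4*I*sqrt(2)))) - 60/(-135) = 29*(2*(-2)*(-2 + sqrt(-2 - 4*I*sqrt(2)))) - 60*(-1/135) = 29*(2*(-2)*(-2 + sqrt(-2 - 4*I*sqrt(2)))) + 4/9 = 29*(8 - 4*sqrt(-2 - 4*I*sqrt(2))) + 4/9 = (232 - 116*sqrt(-2 - 4*I*sqrt(2))) + 4/9 = 2092/9 - 116*sqrt(-2 - 4*I*sqrt(2))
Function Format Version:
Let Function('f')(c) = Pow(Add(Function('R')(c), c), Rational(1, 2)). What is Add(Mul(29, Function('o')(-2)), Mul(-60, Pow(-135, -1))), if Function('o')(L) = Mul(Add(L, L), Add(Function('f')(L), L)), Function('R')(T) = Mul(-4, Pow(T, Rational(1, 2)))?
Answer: Add(Rational(2092, 9), Mul(-116, Pow(Add(-2, Mul(-4, I, Pow(2, Rational(1, 2)))), Rational(1, 2)))) ≈ Add(68.396, Mul(232.00, I))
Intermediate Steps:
Function('f')(c) = Pow(Add(c, Mul(-4, Pow(c, Rational(1, 2)))), Rational(1, 2)) (Function('f')(c) = Pow(Add(Mul(-4, Pow(c, Rational(1, 2))), c), Rational(1, 2)) = Pow(Add(c, Mul(-4, Pow(c, Rational(1, 2)))), Rational(1, 2)))
Function('o')(L) = Mul(2, L, Add(L, Pow(Add(L, Mul(-4, Pow(L, Rational(1, 2)))), Rational(1, 2)))) (Function('o')(L) = Mul(Add(L, L), Add(Pow(Add(L, Mul(-4, Pow(L, Rational(1, 2)))), Rational(1, 2)), L)) = Mul(Mul(2, L), Add(L, Pow(Add(L, Mul(-4, Pow(L, Rational(1, 2)))), Rational(1, 2)))) = Mul(2, L, Add(L, Pow(Add(L, Mul(-4, Pow(L, Rational(1, 2)))), Rational(1, 2)))))
Add(Mul(29, Function('o')(-2)), Mul(-60, Pow(-135, -1))) = Add(Mul(29, Mul(2, -2, Add(-2, Pow(Add(-2, Mul(-4, Pow(-2, Rational(1, 2)))), Rational(1, 2))))), Mul(-60, Pow(-135, -1))) = Add(Mul(29, Mul(2, -2, Add(-2, Pow(Add(-2, Mul(-4, Mul(I, Pow(2, Rational(1, 2))))), Rational(1, 2))))), Mul(-60, Rational(-1, 135))) = Add(Mul(29, Mul(2, -2, Add(-2, Pow(Add(-2, Mul(-4, I, Pow(2, Rational(1, 2)))), Rational(1, 2))))), Rational(4, 9)) = Add(Mul(29, Add(8, Mul(-4, Pow(Add(-2, Mul(-4, I, Pow(2, Rational(1, 2)))), Rational(1, 2))))), Rational(4, 9)) = Add(Add(232, Mul(-116, Pow(Add(-2, Mul(-4, I, Pow(2, Rational(1, 2)))), Rational(1, 2)))), Rational(4, 9)) = Add(Rational(2092, 9), Mul(-116, Pow(Add(-2, Mul(-4, I, Pow(2, Rational(1, 2)))), Rational(1, 2))))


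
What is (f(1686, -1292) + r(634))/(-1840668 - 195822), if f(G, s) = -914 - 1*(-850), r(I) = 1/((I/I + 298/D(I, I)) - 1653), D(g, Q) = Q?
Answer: 33506557/1066173792150 ≈ 3.1427e-5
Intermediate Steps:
r(I) = 1/(-1652 + 298/I) (r(I) = 1/((I/I + 298/I) - 1653) = 1/((1 + 298/I) - 1653) = 1/(-1652 + 298/I))
f(G, s) = -64 (f(G, s) = -914 + 850 = -64)
(f(1686, -1292) + r(634))/(-1840668 - 195822) = (-64 - 1*634/(-298 + 1652*634))/(-1840668 - 195822) = (-64 - 1*634/(-298 + 1047368))/(-2036490) = (-64 - 1*634/1047070)*(-1/2036490) = (-64 - 1*634*1/1047070)*(-1/2036490) = (-64 - 317/523535)*(-1/2036490) = -33506557/523535*(-1/2036490) = 33506557/1066173792150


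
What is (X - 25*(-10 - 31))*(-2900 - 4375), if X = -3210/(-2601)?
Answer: -2157631625/289 ≈ -7.4659e+6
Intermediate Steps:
X = 1070/867 (X = -3210*(-1/2601) = 1070/867 ≈ 1.2341)
(X - 25*(-10 - 31))*(-2900 - 4375) = (1070/867 - 25*(-10 - 31))*(-2900 - 4375) = (1070/867 - 25*(-41))*(-7275) = (1070/867 + 1025)*(-7275) = (889745/867)*(-7275) = -2157631625/289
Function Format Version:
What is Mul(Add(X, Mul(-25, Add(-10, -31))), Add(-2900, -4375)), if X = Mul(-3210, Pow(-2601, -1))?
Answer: Rational(-2157631625, 289) ≈ -7.4659e+6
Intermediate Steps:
X = Rational(1070, 867) (X = Mul(-3210, Rational(-1, 2601)) = Rational(1070, 867) ≈ 1.2341)
Mul(Add(X, Mul(-25, Add(-10, -31))), Add(-2900, -4375)) = Mul(Add(Rational(1070, 867), Mul(-25, Add(-10, -31))), Add(-2900, -4375)) = Mul(Add(Rational(1070, 867), Mul(-25, -41)), -7275) = Mul(Add(Rational(1070, 867), 1025), -7275) = Mul(Rational(889745, 867), -7275) = Rational(-2157631625, 289)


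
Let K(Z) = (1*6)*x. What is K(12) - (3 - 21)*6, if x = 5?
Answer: 138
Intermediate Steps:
K(Z) = 30 (K(Z) = (1*6)*5 = 6*5 = 30)
K(12) - (3 - 21)*6 = 30 - (3 - 21)*6 = 30 - (-18)*6 = 30 - 1*(-108) = 30 + 108 = 138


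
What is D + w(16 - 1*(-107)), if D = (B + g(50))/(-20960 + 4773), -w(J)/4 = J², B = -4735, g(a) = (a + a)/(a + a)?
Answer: -979567758/16187 ≈ -60516.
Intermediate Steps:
g(a) = 1 (g(a) = (2*a)/((2*a)) = (2*a)*(1/(2*a)) = 1)
w(J) = -4*J²
D = 4734/16187 (D = (-4735 + 1)/(-20960 + 4773) = -4734/(-16187) = -4734*(-1/16187) = 4734/16187 ≈ 0.29246)
D + w(16 - 1*(-107)) = 4734/16187 - 4*(16 - 1*(-107))² = 4734/16187 - 4*(16 + 107)² = 4734/16187 - 4*123² = 4734/16187 - 4*15129 = 4734/16187 - 60516 = -979567758/16187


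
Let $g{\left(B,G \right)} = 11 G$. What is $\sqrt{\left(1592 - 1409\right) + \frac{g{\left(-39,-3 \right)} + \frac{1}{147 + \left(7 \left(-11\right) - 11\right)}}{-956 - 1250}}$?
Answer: $\frac{4 \sqrt{48441952183}}{65077} \approx 13.528$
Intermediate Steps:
$\sqrt{\left(1592 - 1409\right) + \frac{g{\left(-39,-3 \right)} + \frac{1}{147 + \left(7 \left(-11\right) - 11\right)}}{-956 - 1250}} = \sqrt{\left(1592 - 1409\right) + \frac{11 \left(-3\right) + \frac{1}{147 + \left(7 \left(-11\right) - 11\right)}}{-956 - 1250}} = \sqrt{\left(1592 - 1409\right) + \frac{-33 + \frac{1}{147 - 88}}{-2206}} = \sqrt{183 + \left(-33 + \frac{1}{147 - 88}\right) \left(- \frac{1}{2206}\right)} = \sqrt{183 + \left(-33 + \frac{1}{59}\right) \left(- \frac{1}{2206}\right)} = \sqrt{183 - - \frac{973}{65077}} = \sqrt{183 + \frac{973}{65077}} = \sqrt{\frac{11910064}{65077}} = \frac{4 \sqrt{48441952183}}{65077}$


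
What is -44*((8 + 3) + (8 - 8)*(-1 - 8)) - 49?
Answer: -533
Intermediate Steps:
-44*((8 + 3) + (8 - 8)*(-1 - 8)) - 49 = -44*(11 + 0*(-9)) - 49 = -44*(11 + 0) - 49 = -44*11 - 49 = -484 - 49 = -533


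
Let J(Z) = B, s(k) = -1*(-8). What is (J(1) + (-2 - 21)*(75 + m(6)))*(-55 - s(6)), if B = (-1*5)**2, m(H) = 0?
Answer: 107100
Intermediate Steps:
s(k) = 8
B = 25 (B = (-5)**2 = 25)
J(Z) = 25
(J(1) + (-2 - 21)*(75 + m(6)))*(-55 - s(6)) = (25 + (-2 - 21)*(75 + 0))*(-55 - 1*8) = (25 - 23*75)*(-55 - 8) = (25 - 1725)*(-63) = -1700*(-63) = 107100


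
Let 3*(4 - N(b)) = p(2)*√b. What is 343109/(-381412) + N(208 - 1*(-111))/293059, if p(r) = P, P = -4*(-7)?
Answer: -100549654783/111776219308 - 28*√319/879177 ≈ -0.90013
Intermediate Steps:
P = 28
p(r) = 28
N(b) = 4 - 28*√b/3
343109/(-381412) + N(208 - 1*(-111))/293059 = 343109/(-381412) + (4 - 28*√(208 - 1*(-111))/3)/293059 = 343109*(-1/381412) + (4 - 28*√(208 + 111)/3)*(1/293059) = -343109/381412 + (4 - 28*√319/3)*(1/293059) = -343109/381412 + (4/293059 - 28*√319/879177) = -100549654783/111776219308 - 28*√319/879177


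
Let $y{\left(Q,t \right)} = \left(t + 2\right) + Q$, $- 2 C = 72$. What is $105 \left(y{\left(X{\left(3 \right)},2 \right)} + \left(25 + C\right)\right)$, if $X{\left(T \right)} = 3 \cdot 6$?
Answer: $1155$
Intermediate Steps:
$C = -36$ ($C = \left(- \frac{1}{2}\right) 72 = -36$)
$X{\left(T \right)} = 18$
$y{\left(Q,t \right)} = 2 + Q + t$ ($y{\left(Q,t \right)} = \left(2 + t\right) + Q = 2 + Q + t$)
$105 \left(y{\left(X{\left(3 \right)},2 \right)} + \left(25 + C\right)\right) = 105 \left(\left(2 + 18 + 2\right) + \left(25 - 36\right)\right) = 105 \left(22 - 11\right) = 105 \cdot 11 = 1155$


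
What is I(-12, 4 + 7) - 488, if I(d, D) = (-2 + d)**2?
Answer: -292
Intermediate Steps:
I(-12, 4 + 7) - 488 = (-2 - 12)**2 - 488 = (-14)**2 - 488 = 196 - 488 = -292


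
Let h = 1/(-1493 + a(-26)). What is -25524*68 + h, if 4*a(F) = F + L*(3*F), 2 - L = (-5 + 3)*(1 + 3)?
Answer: -5882056850/3389 ≈ -1.7356e+6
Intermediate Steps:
L = 10 (L = 2 - (-5 + 3)*(1 + 3) = 2 - (-2)*4 = 2 - 1*(-8) = 2 + 8 = 10)
a(F) = 31*F/4 (a(F) = (F + 10*(3*F))/4 = (F + 30*F)/4 = (31*F)/4 = 31*F/4)
h = -2/3389 (h = 1/(-1493 + (31/4)*(-26)) = 1/(-1493 - 403/2) = 1/(-3389/2) = -2/3389 ≈ -0.00059014)
-25524*68 + h = -25524*68 - 2/3389 = -1418*1224 - 2/3389 = -1735632 - 2/3389 = -5882056850/3389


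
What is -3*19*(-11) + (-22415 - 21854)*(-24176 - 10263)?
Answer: 1524580718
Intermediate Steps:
-3*19*(-11) + (-22415 - 21854)*(-24176 - 10263) = -57*(-11) - 44269*(-34439) = 627 + 1524580091 = 1524580718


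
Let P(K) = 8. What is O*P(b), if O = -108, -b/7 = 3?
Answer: -864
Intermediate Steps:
b = -21 (b = -7*3 = -21)
O*P(b) = -108*8 = -864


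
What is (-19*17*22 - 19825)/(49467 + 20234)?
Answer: -573/1483 ≈ -0.38638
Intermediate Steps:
(-19*17*22 - 19825)/(49467 + 20234) = (-323*22 - 19825)/69701 = (-7106 - 19825)*(1/69701) = -26931*1/69701 = -573/1483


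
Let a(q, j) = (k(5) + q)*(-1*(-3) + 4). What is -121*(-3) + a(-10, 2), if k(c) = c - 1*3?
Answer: 307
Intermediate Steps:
k(c) = -3 + c (k(c) = c - 3 = -3 + c)
a(q, j) = 14 + 7*q (a(q, j) = ((-3 + 5) + q)*(-1*(-3) + 4) = (2 + q)*(3 + 4) = (2 + q)*7 = 14 + 7*q)
-121*(-3) + a(-10, 2) = -121*(-3) + (14 + 7*(-10)) = 363 + (14 - 70) = 363 - 56 = 307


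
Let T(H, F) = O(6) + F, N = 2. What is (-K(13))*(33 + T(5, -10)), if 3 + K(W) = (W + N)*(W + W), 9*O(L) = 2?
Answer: -8987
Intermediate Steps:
O(L) = 2/9 (O(L) = (⅑)*2 = 2/9)
T(H, F) = 2/9 + F
K(W) = -3 + 2*W*(2 + W) (K(W) = -3 + (W + 2)*(W + W) = -3 + (2 + W)*(2*W) = -3 + 2*W*(2 + W))
(-K(13))*(33 + T(5, -10)) = (-(-3 + 2*13² + 4*13))*(33 + (2/9 - 10)) = (-(-3 + 2*169 + 52))*(33 - 88/9) = -(-3 + 338 + 52)*(209/9) = -1*387*(209/9) = -387*209/9 = -8987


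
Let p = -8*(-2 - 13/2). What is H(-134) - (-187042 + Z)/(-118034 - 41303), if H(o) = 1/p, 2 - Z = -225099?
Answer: 2747349/10834916 ≈ 0.25356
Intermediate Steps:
Z = 225101 (Z = 2 - 1*(-225099) = 2 + 225099 = 225101)
p = 68 (p = -8*(-2 - 13*½) = -8*(-2 - 13/2) = -8*(-17/2) = 68)
H(o) = 1/68
H(-134) - (-187042 + Z)/(-118034 - 41303) = 1/68 - (-187042 + 225101)/(-118034 - 41303) = 1/68 - 38059/(-159337) = 1/68 - 38059*(-1)/159337 = 1/68 - 1*(-38059/159337) = 1/68 + 38059/159337 = 2747349/10834916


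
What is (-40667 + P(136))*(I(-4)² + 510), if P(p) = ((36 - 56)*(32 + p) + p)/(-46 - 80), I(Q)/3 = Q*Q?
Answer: -343094806/3 ≈ -1.1436e+8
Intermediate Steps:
I(Q) = 3*Q² (I(Q) = 3*(Q*Q) = 3*Q²)
P(p) = 320/63 + 19*p/126 (P(p) = (-20*(32 + p) + p)/(-126) = ((-640 - 20*p) + p)*(-1/126) = (-640 - 19*p)*(-1/126) = 320/63 + 19*p/126)
(-40667 + P(136))*(I(-4)² + 510) = (-40667 + (320/63 + (19/126)*136))*((3*(-4)²)² + 510) = (-40667 + (320/63 + 1292/63))*((3*16)² + 510) = (-40667 + 1612/63)*(48² + 510) = -2560409*(2304 + 510)/63 = -2560409/63*2814 = -343094806/3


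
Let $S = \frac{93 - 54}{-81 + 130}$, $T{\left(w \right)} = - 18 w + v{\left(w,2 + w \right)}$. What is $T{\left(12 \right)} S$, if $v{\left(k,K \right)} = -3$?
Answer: $- \frac{8541}{49} \approx -174.31$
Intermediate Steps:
$T{\left(w \right)} = -3 - 18 w$ ($T{\left(w \right)} = - 18 w - 3 = -3 - 18 w$)
$S = \frac{39}{49} \approx 0.79592$
$T{\left(12 \right)} S = \left(-3 - 216\right) \frac{39}{49} = \left(-219\right) \frac{39}{49} = - \frac{8541}{49}$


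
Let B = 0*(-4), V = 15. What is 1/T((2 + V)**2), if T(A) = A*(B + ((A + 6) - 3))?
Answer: 1/84388 ≈ 1.1850e-5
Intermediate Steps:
B = 0
T(A) = A*(3 + A) (T(A) = A*(0 + ((A + 6) - 3)) = A*(0 + ((6 + A) - 3)) = A*(0 + (3 + A)) = A*(3 + A))
1/T((2 + V)**2) = 1/((2 + 15)**2*(3 + (2 + 15)**2)) = 1/(17**2*(3 + 17**2)) = 1/(289*(3 + 289)) = 1/(289*292) = 1/84388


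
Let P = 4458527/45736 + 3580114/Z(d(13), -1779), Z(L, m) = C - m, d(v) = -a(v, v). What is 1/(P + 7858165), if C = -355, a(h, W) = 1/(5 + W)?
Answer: 11434/89880119747 ≈ 1.2721e-7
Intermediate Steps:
d(v) = -1/(5 + v)
Z(L, m) = -355 - m
P = 29861137/11434 (P = 4458527/45736 + 3580114/(-355 - 1*(-1779)) = 4458527*(1/45736) + 3580114/(-355 + 1779) = 4458527/45736 + 3580114/1424 = 4458527/45736 + 3580114*(1/1424) = 4458527/45736 + 20113/8 = 29861137/11434 ≈ 2611.6)
1/(P + 7858165) = 1/(29861137/11434 + 7858165) = 1/(89880119747/11434) = 11434/89880119747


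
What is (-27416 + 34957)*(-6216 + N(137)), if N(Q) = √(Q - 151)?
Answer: -46874856 + 7541*I*√14 ≈ -4.6875e+7 + 28216.0*I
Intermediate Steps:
N(Q) = √(-151 + Q)
(-27416 + 34957)*(-6216 + N(137)) = (-27416 + 34957)*(-6216 + √(-151 + 137)) = 7541*(-6216 + √(-14)) = 7541*(-6216 + I*√14) = -46874856 + 7541*I*√14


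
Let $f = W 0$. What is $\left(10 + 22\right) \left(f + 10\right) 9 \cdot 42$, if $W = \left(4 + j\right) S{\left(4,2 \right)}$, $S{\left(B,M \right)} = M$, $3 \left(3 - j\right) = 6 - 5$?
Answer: $120960$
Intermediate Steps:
$j = \frac{8}{3}$ ($j = 3 - \frac{6 - 5}{3} = 3 - \frac{1}{3} = \frac{8}{3} \approx 2.6667$)
$W = \frac{40}{3}$ ($W = \left(4 + \frac{8}{3}\right) 2 = \frac{20}{3} \cdot 2 = \frac{40}{3} \approx 13.333$)
$f = 0$ ($f = \frac{40}{3} \cdot 0 = 0$)
$\left(10 + 22\right) \left(f + 10\right) 9 \cdot 42 = \left(10 + 22\right) \left(0 + 10\right) 9 \cdot 42 = 32 \cdot 10 \cdot 9 \cdot 42 = 320 \cdot 9 \cdot 42 = 2880 \cdot 42 = 120960$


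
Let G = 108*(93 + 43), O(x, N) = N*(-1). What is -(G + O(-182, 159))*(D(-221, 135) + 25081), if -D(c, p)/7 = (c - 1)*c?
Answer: 4625350737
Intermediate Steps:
O(x, N) = -N
D(c, p) = -7*c*(-1 + c) (D(c, p) = -7*(c - 1)*c = -7*(-1 + c)*c = -7*c*(-1 + c))
G = 14688 (G = 108*136 = 14688)
-(G + O(-182, 159))*(D(-221, 135) + 25081) = -(14688 - 1*159)*(7*(-221)*(1 - 1*(-221)) + 25081) = -(14688 - 159)*(7*(-221)*(1 + 221) + 25081) = -14529*(7*(-221)*222 + 25081) = -14529*(-343434 + 25081) = -14529*(-318353) = -1*(-4625350737) = 4625350737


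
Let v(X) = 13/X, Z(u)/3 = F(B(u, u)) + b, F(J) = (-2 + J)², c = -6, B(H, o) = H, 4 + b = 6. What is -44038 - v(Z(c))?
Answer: -8719537/198 ≈ -44038.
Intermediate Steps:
b = 2 (b = -4 + 6 = 2)
Z(u) = 6 + 3*(-2 + u)² (Z(u) = 3*((-2 + u)² + 2) = 3*(2 + (-2 + u)²) = 6 + 3*(-2 + u)²)
-44038 - v(Z(c)) = -44038 - 13/(6 + 3*(-2 - 6)²) = -44038 - 13/(6 + 3*(-8)²) = -44038 - 13/(6 + 3*64) = -44038 - 13/(6 + 192) = -44038 - 13/198 = -8719537/198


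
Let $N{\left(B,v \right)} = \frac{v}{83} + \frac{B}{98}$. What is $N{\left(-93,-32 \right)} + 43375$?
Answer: $\frac{352801395}{8134} \approx 43374.0$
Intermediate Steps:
$N{\left(B,v \right)} = \frac{v}{83} + \frac{B}{98}$ ($N{\left(B,v \right)} = v \frac{1}{83} + B \frac{1}{98} = \frac{v}{83} + \frac{B}{98}$)
$N{\left(-93,-32 \right)} + 43375 = \left(\frac{1}{83} \left(-32\right) + \frac{1}{98} \left(-93\right)\right) + 43375 = \left(- \frac{32}{83} - \frac{93}{98}\right) + 43375 = - \frac{10855}{8134} + 43375 = \frac{352801395}{8134}$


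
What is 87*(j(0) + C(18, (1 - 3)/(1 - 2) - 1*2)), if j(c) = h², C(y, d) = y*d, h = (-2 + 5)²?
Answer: 7047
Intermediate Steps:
h = 9 (h = 3² = 9)
C(y, d) = d*y
j(c) = 81 (j(c) = 9² = 81)
87*(j(0) + C(18, (1 - 3)/(1 - 2) - 1*2)) = 87*(81 + ((1 - 3)/(1 - 2) - 1*2)*18) = 87*(81 + (-2/(-1) - 2)*18) = 87*(81 + (-2*(-1) - 2)*18) = 87*(81 + (2 - 2)*18) = 87*(81 + 0*18) = 87*(81 + 0) = 87*81 = 7047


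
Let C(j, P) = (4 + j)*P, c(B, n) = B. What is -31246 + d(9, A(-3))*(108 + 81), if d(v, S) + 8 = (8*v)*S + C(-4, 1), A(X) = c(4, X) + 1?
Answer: 35282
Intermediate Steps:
A(X) = 5 (A(X) = 4 + 1 = 5)
C(j, P) = P*(4 + j)
d(v, S) = -8 + 8*S*v (d(v, S) = -8 + ((8*v)*S + 1*(4 - 4)) = -8 + (8*S*v + 1*0) = -8 + (8*S*v + 0) = -8 + 8*S*v)
-31246 + d(9, A(-3))*(108 + 81) = -31246 + (-8 + 8*5*9)*(108 + 81) = -31246 + (-8 + 360)*189 = -31246 + 352*189 = -31246 + 66528 = 35282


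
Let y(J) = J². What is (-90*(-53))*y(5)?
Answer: 119250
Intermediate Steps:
(-90*(-53))*y(5) = -90*(-53)*5² = 4770*25 = 119250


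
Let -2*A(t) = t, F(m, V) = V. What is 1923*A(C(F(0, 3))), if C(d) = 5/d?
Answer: -3205/2 ≈ -1602.5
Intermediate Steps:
A(t) = -t/2
1923*A(C(F(0, 3))) = 1923*(-5/(2*3)) = 1923*(-1/2*5/3) = 1923*(-5/6) = -3205/2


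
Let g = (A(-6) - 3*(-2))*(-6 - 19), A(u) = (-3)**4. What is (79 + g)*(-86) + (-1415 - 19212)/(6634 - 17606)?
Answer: 1977789459/10972 ≈ 1.8026e+5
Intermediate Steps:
A(u) = 81
g = -2175 (g = (81 - 3*(-2))*(-6 - 19) = (81 + 6)*(-25) = 87*(-25) = -2175)
(79 + g)*(-86) + (-1415 - 19212)/(6634 - 17606) = (79 - 2175)*(-86) + (-1415 - 19212)/(6634 - 17606) = -2096*(-86) - 20627/(-10972) = 180256 - 20627*(-1/10972) = 180256 + 20627/10972 = 1977789459/10972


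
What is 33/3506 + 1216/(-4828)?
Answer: -1025993/4231742 ≈ -0.24245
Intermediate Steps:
33/3506 + 1216/(-4828) = 33*(1/3506) + 1216*(-1/4828) = 33/3506 - 304/1207 = -1025993/4231742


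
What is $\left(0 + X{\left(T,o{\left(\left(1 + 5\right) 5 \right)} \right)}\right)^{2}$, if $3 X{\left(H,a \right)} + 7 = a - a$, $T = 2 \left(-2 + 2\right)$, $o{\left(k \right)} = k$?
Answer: $\frac{49}{9} \approx 5.4444$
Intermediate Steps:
$T = 0$ ($T = 2 \cdot 0 = 0$)
$X{\left(H,a \right)} = - \frac{7}{3}$ ($X{\left(H,a \right)} = - \frac{7}{3} + \frac{a - a}{3} = - \frac{7}{3} + \frac{1}{3} \cdot 0 = - \frac{7}{3} + 0 = - \frac{7}{3}$)
$\left(0 + X{\left(T,o{\left(\left(1 + 5\right) 5 \right)} \right)}\right)^{2} = \left(0 - \frac{7}{3}\right)^{2} = \left(- \frac{7}{3}\right)^{2} = \frac{49}{9}$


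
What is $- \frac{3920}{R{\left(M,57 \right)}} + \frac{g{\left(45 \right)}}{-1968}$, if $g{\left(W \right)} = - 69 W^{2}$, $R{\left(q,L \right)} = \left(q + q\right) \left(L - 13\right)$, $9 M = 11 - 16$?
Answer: $\frac{1090917}{7216} \approx 151.18$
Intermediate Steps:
$M = - \frac{5}{9}$ ($M = \frac{11 - 16}{9} = \frac{1}{9} \left(-5\right) = - \frac{5}{9} \approx -0.55556$)
$R{\left(q,L \right)} = 2 q \left(-13 + L\right)$
$- \frac{3920}{R{\left(M,57 \right)}} + \frac{g{\left(45 \right)}}{-1968} = - \frac{3920}{2 \left(- \frac{5}{9}\right) \left(-13 + 57\right)} + \frac{\left(-69\right) 45^{2}}{-1968} = - \frac{3920}{2 \left(- \frac{5}{9}\right) 44} + \left(-69\right) 2025 \left(- \frac{1}{1968}\right) = - \frac{3920}{- \frac{440}{9}} - - \frac{46575}{656} = \left(-3920\right) \left(- \frac{9}{440}\right) + \frac{46575}{656} = \frac{882}{11} + \frac{46575}{656} = \frac{1090917}{7216}$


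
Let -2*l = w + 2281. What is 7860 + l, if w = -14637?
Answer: 14038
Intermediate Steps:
l = 6178 (l = -(-14637 + 2281)/2 = -1/2*(-12356) = 6178)
7860 + l = 7860 + 6178 = 14038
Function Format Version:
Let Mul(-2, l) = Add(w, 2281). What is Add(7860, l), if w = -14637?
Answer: 14038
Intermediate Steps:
l = 6178 (l = Mul(Rational(-1, 2), Add(-14637, 2281)) = Mul(Rational(-1, 2), -12356) = 6178)
Add(7860, l) = Add(7860, 6178) = 14038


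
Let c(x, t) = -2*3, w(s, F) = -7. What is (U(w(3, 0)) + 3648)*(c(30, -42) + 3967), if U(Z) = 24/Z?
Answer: 101053032/7 ≈ 1.4436e+7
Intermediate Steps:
c(x, t) = -6
(U(w(3, 0)) + 3648)*(c(30, -42) + 3967) = (24/(-7) + 3648)*(-6 + 3967) = (24*(-⅐) + 3648)*3961 = (-24/7 + 3648)*3961 = (25512/7)*3961 = 101053032/7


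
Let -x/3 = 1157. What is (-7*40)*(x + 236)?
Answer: 905800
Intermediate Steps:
x = -3471 (x = -3*1157 = -3471)
(-7*40)*(x + 236) = (-7*40)*(-3471 + 236) = -280*(-3235) = 905800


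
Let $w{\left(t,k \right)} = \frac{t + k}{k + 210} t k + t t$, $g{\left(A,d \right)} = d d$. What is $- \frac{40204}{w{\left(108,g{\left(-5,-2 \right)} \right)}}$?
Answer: $- \frac{56603}{16740} \approx -3.3813$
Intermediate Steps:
$g{\left(A,d \right)} = d^{2}$
$w{\left(t,k \right)} = t^{2} + \frac{k t \left(k + t\right)}{210 + k}$ ($w{\left(t,k \right)} = \frac{k + t}{210 + k} t k + t^{2} = \frac{t \left(k + t\right)}{210 + k} k + t^{2} = \frac{k t \left(k + t\right)}{210 + k} + t^{2} = t^{2} + \frac{k t \left(k + t\right)}{210 + k}$)
$- \frac{40204}{w{\left(108,g{\left(-5,-2 \right)} \right)}} = - \frac{40204}{108 \frac{1}{210 + \left(-2\right)^{2}} \left(\left(\left(-2\right)^{2}\right)^{2} + 210 \cdot 108 + 2 \left(-2\right)^{2} \cdot 108\right)} = - \frac{40204}{108 \frac{1}{210 + 4} \left(4^{2} + 22680 + 2 \cdot 4 \cdot 108\right)} = - \frac{40204}{108 \cdot \frac{1}{214} \left(16 + 22680 + 864\right)} = - \frac{40204}{108 \cdot \frac{1}{214} \cdot 23560} = - \frac{40204}{\frac{1272240}{107}} = \left(-40204\right) \frac{107}{1272240} = - \frac{56603}{16740}$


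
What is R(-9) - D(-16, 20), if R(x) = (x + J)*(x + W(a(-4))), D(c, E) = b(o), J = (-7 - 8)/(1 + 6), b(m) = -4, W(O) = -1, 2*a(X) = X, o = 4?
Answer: 808/7 ≈ 115.43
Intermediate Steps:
a(X) = X/2
J = -15/7 ≈ -2.1429
D(c, E) = -4
R(x) = (-1 + x)*(-15/7 + x) (R(x) = (x - 15/7)*(x - 1) = (-15/7 + x)*(-1 + x) = (-1 + x)*(-15/7 + x))
R(-9) - D(-16, 20) = (15/7 + (-9)² - 22/7*(-9)) - 1*(-4) = (15/7 + 81 + 198/7) + 4 = 780/7 + 4 = 808/7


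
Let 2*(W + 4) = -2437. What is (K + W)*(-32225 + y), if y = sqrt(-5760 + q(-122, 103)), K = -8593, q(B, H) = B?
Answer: 632608975/2 - 19631*I*sqrt(5882)/2 ≈ 3.163e+8 - 7.5279e+5*I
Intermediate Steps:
W = -2445/2 (W = -4 + (1/2)*(-2437) = -4 - 2437/2 = -2445/2 ≈ -1222.5)
y = I*sqrt(5882) (y = sqrt(-5760 - 122) = sqrt(-5882) = I*sqrt(5882) ≈ 76.694*I)
(K + W)*(-32225 + y) = (-8593 - 2445/2)*(-32225 + I*sqrt(5882)) = -19631*(-32225 + I*sqrt(5882))/2 = 632608975/2 - 19631*I*sqrt(5882)/2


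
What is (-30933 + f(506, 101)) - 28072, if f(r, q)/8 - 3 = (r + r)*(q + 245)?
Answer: 2742235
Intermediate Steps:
f(r, q) = 24 + 16*r*(245 + q) (f(r, q) = 24 + 8*((r + r)*(q + 245)) = 24 + 8*((2*r)*(245 + q)) = 24 + 8*(2*r*(245 + q)) = 24 + 16*r*(245 + q))
(-30933 + f(506, 101)) - 28072 = (-30933 + (24 + 3920*506 + 16*101*506)) - 28072 = (-30933 + (24 + 1983520 + 817696)) - 28072 = (-30933 + 2801240) - 28072 = 2770307 - 28072 = 2742235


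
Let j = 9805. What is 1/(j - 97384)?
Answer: -1/87579 ≈ -1.1418e-5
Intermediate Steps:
1/(j - 97384) = 1/(9805 - 97384) = 1/(-87579) = -1/87579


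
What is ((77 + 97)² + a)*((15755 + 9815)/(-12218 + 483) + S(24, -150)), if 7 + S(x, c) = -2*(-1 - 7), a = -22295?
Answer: 127767829/2347 ≈ 54439.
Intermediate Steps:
S(x, c) = 9 (S(x, c) = -7 - 2*(-1 - 7) = -7 - 2*(-8) = -7 + 16 = 9)
((77 + 97)² + a)*((15755 + 9815)/(-12218 + 483) + S(24, -150)) = ((77 + 97)² - 22295)*((15755 + 9815)/(-12218 + 483) + 9) = (174² - 22295)*(25570/(-11735) + 9) = (30276 - 22295)*(25570*(-1/11735) + 9) = 7981*(-5114/2347 + 9) = 7981*(16009/2347) = 127767829/2347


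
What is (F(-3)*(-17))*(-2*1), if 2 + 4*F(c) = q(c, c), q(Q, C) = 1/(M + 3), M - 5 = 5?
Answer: -425/26 ≈ -16.346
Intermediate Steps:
M = 10 (M = 5 + 5 = 10)
q(Q, C) = 1/13 (q(Q, C) = 1/(10 + 3) = 1/13)
F(c) = -25/52 (F(c) = -½ + (¼)*(1/13) = -½ + 1/52 = -25/52)
(F(-3)*(-17))*(-2*1) = (-25/52*(-17))*(-2*1) = (425/52)*(-2) = -425/26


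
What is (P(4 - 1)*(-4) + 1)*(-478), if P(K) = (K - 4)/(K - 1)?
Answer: -1434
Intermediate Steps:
P(K) = (-4 + K)/(-1 + K)
(P(4 - 1)*(-4) + 1)*(-478) = (((-4 + (4 - 1))/(-1 + (4 - 1)))*(-4) + 1)*(-478) = (((-4 + 3)/(-1 + 3))*(-4) + 1)*(-478) = ((-1/2)*(-4) + 1)*(-478) = (((½)*(-1))*(-4) + 1)*(-478) = (-½*(-4) + 1)*(-478) = (2 + 1)*(-478) = 3*(-478) = -1434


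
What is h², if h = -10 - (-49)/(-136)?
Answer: 1985281/18496 ≈ 107.34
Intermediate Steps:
h = -1409/136 (h = -10 - (-49)*(-1)/136 = -10 - 1*49/136 = -10 - 49/136 = -1409/136 ≈ -10.360)
h² = (-1409/136)² = 1985281/18496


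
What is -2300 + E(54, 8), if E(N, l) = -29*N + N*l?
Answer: -3434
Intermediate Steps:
-2300 + E(54, 8) = -2300 + 54*(-29 + 8) = -2300 + 54*(-21) = -2300 - 1134 = -3434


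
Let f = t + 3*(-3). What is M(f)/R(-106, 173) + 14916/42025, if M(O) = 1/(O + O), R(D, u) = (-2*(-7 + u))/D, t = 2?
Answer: 32437459/97666100 ≈ 0.33213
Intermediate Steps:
R(D, u) = (14 - 2*u)/D
f = -7 (f = 2 + 3*(-3) = 2 - 9 = -7)
M(O) = 1/(2*O)
M(f)/R(-106, 173) + 14916/42025 = ((½)/(-7))/((2*(7 - 1*173)/(-106))) + 14916/42025 = ((½)*(-⅐))/((2*(-1/106)*(7 - 173))) + 14916*(1/42025) = -1/(14*(2*(-1/106)*(-166))) + 14916/42025 = -1/(14*166/53) + 14916/42025 = -1/14*53/166 + 14916/42025 = -53/2324 + 14916/42025 = 32437459/97666100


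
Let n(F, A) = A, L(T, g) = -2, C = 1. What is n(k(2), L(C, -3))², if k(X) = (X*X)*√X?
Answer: 4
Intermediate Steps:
k(X) = X^(5/2) (k(X) = X²*√X = X^(5/2))
n(k(2), L(C, -3))² = (-2)² = 4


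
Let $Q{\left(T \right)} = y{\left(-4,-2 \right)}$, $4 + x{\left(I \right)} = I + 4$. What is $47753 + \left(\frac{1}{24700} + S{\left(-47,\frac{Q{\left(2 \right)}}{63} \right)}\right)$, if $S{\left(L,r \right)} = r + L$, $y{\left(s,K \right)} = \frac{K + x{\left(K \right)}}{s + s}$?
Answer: $\frac{74235319013}{1556100} \approx 47706.0$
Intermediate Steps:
$x{\left(I \right)} = I$ ($x{\left(I \right)} = -4 + \left(I + 4\right) = -4 + \left(4 + I\right) = I$)
$y{\left(s,K \right)} = \frac{K}{s}$ ($y{\left(s,K \right)} = \frac{K + K}{s + s} = \frac{2 K}{2 s} = 2 K \frac{1}{2 s} = \frac{K}{s}$)
$Q{\left(T \right)} = \frac{1}{2}$ ($Q{\left(T \right)} = - \frac{2}{-4} = \left(-2\right) \left(- \frac{1}{4}\right) = \frac{1}{2}$)
$S{\left(L,r \right)} = L + r$
$47753 + \left(\frac{1}{24700} + S{\left(-47,\frac{Q{\left(2 \right)}}{63} \right)}\right) = 47753 - \left(47 - \frac{1}{126} - \frac{1}{24700}\right) = 47753 + \left(\frac{1}{24700} + \left(-47 + \frac{1}{2} \cdot \frac{1}{63}\right)\right) = 47753 + \left(\frac{1}{24700} + \left(-47 + \frac{1}{126}\right)\right) = 47753 + \left(\frac{1}{24700} - \frac{5921}{126}\right) = 47753 - \frac{73124287}{1556100} = \frac{74235319013}{1556100}$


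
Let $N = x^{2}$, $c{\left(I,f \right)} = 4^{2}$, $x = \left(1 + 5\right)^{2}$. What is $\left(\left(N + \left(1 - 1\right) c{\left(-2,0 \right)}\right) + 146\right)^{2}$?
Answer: $2079364$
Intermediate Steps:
$x = 36$ ($x = 6^{2} = 36$)
$c{\left(I,f \right)} = 16$
$N = 1296$ ($N = 36^{2} = 1296$)
$\left(\left(N + \left(1 - 1\right) c{\left(-2,0 \right)}\right) + 146\right)^{2} = \left(\left(1296 + \left(1 - 1\right) 16\right) + 146\right)^{2} = \left(\left(1296 + 0 \cdot 16\right) + 146\right)^{2} = \left(\left(1296 + 0\right) + 146\right)^{2} = \left(1296 + 146\right)^{2} = 1442^{2} = 2079364$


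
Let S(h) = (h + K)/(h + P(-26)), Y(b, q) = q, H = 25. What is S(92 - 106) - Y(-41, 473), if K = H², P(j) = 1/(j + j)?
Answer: -376589/729 ≈ -516.58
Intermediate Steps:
P(j) = 1/(2*j)
K = 625 (K = 25² = 625)
S(h) = (625 + h)/(-1/52 + h) (S(h) = (h + 625)/(h + (½)/(-26)) = (625 + h)/(h + (½)*(-1/26)) = (625 + h)/(h - 1/52) = (625 + h)/(-1/52 + h))
S(92 - 106) - Y(-41, 473) = 52*(625 + (92 - 106))/(-1 + 52*(92 - 106)) - 1*473 = 52*(625 - 14)/(-1 + 52*(-14)) - 473 = 52*611/(-1 - 728) - 473 = 52*611/(-729) - 473 = 52*(-1/729)*611 - 473 = -31772/729 - 473 = -376589/729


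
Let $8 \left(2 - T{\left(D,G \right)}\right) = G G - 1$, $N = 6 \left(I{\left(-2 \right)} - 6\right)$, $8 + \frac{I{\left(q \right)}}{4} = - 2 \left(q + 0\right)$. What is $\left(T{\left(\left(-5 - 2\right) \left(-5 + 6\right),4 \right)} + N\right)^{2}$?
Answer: $\frac{1113025}{64} \approx 17391.0$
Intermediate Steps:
$I{\left(q \right)} = -32 - 8 q$ ($I{\left(q \right)} = -32 + 4 \left(- 2 \left(q + 0\right)\right) = -32 + 4 \left(- 2 q\right) = -32 - 8 q$)
$N = -132$ ($N = 6 \left(\left(-32 - -16\right) - 6\right) = 6 \left(\left(-32 + 16\right) - 6\right) = 6 \left(-16 - 6\right) = 6 \left(-22\right) = -132$)
$T{\left(D,G \right)} = \frac{17}{8} - \frac{G^{2}}{8}$ ($T{\left(D,G \right)} = 2 - \frac{G G - 1}{8} = 2 - \frac{G^{2} - 1}{8} = 2 - \frac{-1 + G^{2}}{8} = 2 - \left(- \frac{1}{8} + \frac{G^{2}}{8}\right) = \frac{17}{8} - \frac{G^{2}}{8}$)
$\left(T{\left(\left(-5 - 2\right) \left(-5 + 6\right),4 \right)} + N\right)^{2} = \left(\left(\frac{17}{8} - \frac{4^{2}}{8}\right) - 132\right)^{2} = \left(\left(\frac{17}{8} - 2\right) - 132\right)^{2} = \left(\frac{1}{8} - 132\right)^{2} = \left(- \frac{1055}{8}\right)^{2} = \frac{1113025}{64}$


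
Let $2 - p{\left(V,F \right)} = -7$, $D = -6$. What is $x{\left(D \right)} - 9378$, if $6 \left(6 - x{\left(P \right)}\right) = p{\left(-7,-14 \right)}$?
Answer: $- \frac{18747}{2} \approx -9373.5$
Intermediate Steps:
$p{\left(V,F \right)} = 9$ ($p{\left(V,F \right)} = 2 - -7 = 2 + 7 = 9$)
$x{\left(P \right)} = \frac{9}{2}$ ($x{\left(P \right)} = 6 - \frac{3}{2} = \frac{9}{2}$)
$x{\left(D \right)} - 9378 = \frac{9}{2} - 9378 = - \frac{18747}{2}$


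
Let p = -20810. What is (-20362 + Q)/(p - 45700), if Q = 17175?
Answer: 3187/66510 ≈ 0.047918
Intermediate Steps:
(-20362 + Q)/(p - 45700) = (-20362 + 17175)/(-20810 - 45700) = -3187/(-66510) = -3187*(-1/66510) = 3187/66510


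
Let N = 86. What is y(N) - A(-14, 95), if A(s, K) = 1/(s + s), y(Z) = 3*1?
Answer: 85/28 ≈ 3.0357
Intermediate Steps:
y(Z) = 3
A(s, K) = 1/(2*s)
y(N) - A(-14, 95) = 3 - 1/(2*(-14)) = 3 - (-1)/(2*14) = 3 - 1*(-1/28) = 3 + 1/28 = 85/28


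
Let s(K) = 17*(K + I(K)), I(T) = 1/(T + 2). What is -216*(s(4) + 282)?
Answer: -76212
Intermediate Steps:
I(T) = 1/(2 + T)
s(K) = 17*K + 17/(2 + K) (s(K) = 17*(K + 1/(2 + K)) = 17*K + 17/(2 + K))
-216*(s(4) + 282) = -216*(17*(1 + 4*(2 + 4))/(2 + 4) + 282) = -216*(17*(1 + 4*6)/6 + 282) = -216*(17*(1/6)*(1 + 24) + 282) = -216*(17*(1/6)*25 + 282) = -216*(425/6 + 282) = -216*2117/6 = -76212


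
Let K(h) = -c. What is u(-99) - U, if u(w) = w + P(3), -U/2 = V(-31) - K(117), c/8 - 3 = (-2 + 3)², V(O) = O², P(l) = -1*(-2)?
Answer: 1889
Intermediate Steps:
P(l) = 2
c = 32 (c = 24 + 8*(-2 + 3)² = 24 + 8*1² = 24 + 8*1 = 24 + 8 = 32)
K(h) = -32 (K(h) = -1*32 = -32)
U = -1986 (U = -2*((-31)² - 1*(-32)) = -2*(961 + 32) = -2*993 = -1986)
u(w) = 2 + w (u(w) = w + 2 = 2 + w)
u(-99) - U = (2 - 99) - 1*(-1986) = -97 + 1986 = 1889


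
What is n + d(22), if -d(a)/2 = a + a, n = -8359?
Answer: -8447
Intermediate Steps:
d(a) = -4*a (d(a) = -2*(a + a) = -4*a)
n + d(22) = -8359 - 4*22 = -8359 - 88 = -8447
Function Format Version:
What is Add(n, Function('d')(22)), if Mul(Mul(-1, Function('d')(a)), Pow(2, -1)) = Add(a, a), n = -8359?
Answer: -8447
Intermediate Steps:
Function('d')(a) = Mul(-4, a) (Function('d')(a) = Mul(-2, Add(a, a)) = Mul(-2, Mul(2, a)) = Mul(-4, a))
Add(n, Function('d')(22)) = Add(-8359, Mul(-4, 22)) = Add(-8359, -88) = -8447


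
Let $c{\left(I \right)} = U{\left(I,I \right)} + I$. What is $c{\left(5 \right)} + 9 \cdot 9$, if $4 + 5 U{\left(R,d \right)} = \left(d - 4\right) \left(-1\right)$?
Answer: $85$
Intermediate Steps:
$U{\left(R,d \right)} = - \frac{d}{5}$ ($U{\left(R,d \right)} = - \frac{4}{5} + \frac{\left(d - 4\right) \left(-1\right)}{5} = - \frac{4}{5} + \frac{\left(-4 + d\right) \left(-1\right)}{5} = - \frac{4}{5} + \frac{4 - d}{5} = - \frac{4}{5} - \left(- \frac{4}{5} + \frac{d}{5}\right) = - \frac{d}{5}$)
$c{\left(I \right)} = \frac{4 I}{5}$ ($c{\left(I \right)} = - \frac{I}{5} + I = \frac{4 I}{5}$)
$c{\left(5 \right)} + 9 \cdot 9 = \frac{4}{5} \cdot 5 + 9 \cdot 9 = 4 + 81 = 85$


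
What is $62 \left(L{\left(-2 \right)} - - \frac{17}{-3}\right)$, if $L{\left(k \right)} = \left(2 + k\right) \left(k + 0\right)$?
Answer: $- \frac{1054}{3} \approx -351.33$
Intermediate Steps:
$L{\left(k \right)} = k \left(2 + k\right)$ ($L{\left(k \right)} = \left(2 + k\right) k = k \left(2 + k\right)$)
$62 \left(L{\left(-2 \right)} - - \frac{17}{-3}\right) = 62 \left(- 2 \left(2 - 2\right) - - \frac{17}{-3}\right) = 62 \left(\left(-2\right) 0 - \left(-17\right) \left(- \frac{1}{3}\right)\right) = 62 \left(0 - \frac{17}{3}\right) = 62 \left(- \frac{17}{3}\right) = - \frac{1054}{3}$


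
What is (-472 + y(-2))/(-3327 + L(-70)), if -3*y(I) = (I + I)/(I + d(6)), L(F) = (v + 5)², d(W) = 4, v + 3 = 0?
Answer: 1414/9969 ≈ 0.14184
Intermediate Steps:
v = -3 (v = -3 + 0 = -3)
L(F) = 4 (L(F) = (-3 + 5)² = 2² = 4)
y(I) = -2*I/(3*(4 + I)) (y(I) = -(I + I)/(3*(I + 4)) = -2*I/(3*(4 + I)))
(-472 + y(-2))/(-3327 + L(-70)) = (-472 - 2*(-2)/(12 + 3*(-2)))/(-3327 + 4) = (-472 - 2*(-2)/(12 - 6))/(-3323) = (-472 - 2*(-2)/6)*(-1/3323) = (-472 - 2*(-2)*⅙)*(-1/3323) = (-472 + ⅔)*(-1/3323) = -1414/3*(-1/3323) = 1414/9969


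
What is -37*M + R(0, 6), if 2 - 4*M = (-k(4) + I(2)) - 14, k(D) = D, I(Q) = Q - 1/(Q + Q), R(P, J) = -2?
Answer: -2733/16 ≈ -170.81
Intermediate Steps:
I(Q) = Q - 1/(2*Q)
M = 73/16 (M = 1/2 - ((-1*4 + (2 - 1/2/2)) - 14)/4 = 1/2 - ((-4 + (2 - 1/2*1/2)) - 14)/4 = 1/2 - ((-4 + (2 - 1/4)) - 14)/4 = 1/2 - ((-4 + 7/4) - 14)/4 = 1/2 - (-9/4 - 14)/4 = 1/2 - 1/4*(-65/4) = 1/2 + 65/16 = 73/16 ≈ 4.5625)
-37*M + R(0, 6) = -37*73/16 - 2 = -2701/16 - 2 = -2733/16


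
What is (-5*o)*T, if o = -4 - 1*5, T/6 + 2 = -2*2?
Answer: -1620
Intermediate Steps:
T = -36 (T = -12 + 6*(-2*2) = -12 + 6*(-4) = -12 - 24 = -36)
o = -9 (o = -4 - 5 = -9)
(-5*o)*T = -5*(-9)*(-36) = 45*(-36) = -1620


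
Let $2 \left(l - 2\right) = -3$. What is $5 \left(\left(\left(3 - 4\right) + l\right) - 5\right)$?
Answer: $- \frac{55}{2} \approx -27.5$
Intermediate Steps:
$l = \frac{1}{2}$ ($l = 2 + \frac{1}{2} \left(-3\right) = 2 - \frac{3}{2} = \frac{1}{2} \approx 0.5$)
$5 \left(\left(\left(3 - 4\right) + l\right) - 5\right) = 5 \left(\left(\left(3 - 4\right) + \frac{1}{2}\right) - 5\right) = 5 \left(\left(-1 + \frac{1}{2}\right) - 5\right) = 5 \left(- \frac{1}{2} - 5\right) = 5 \left(- \frac{11}{2}\right) = - \frac{55}{2}$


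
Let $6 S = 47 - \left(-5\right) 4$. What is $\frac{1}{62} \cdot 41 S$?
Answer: $\frac{2747}{372} \approx 7.3844$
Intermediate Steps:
$S = \frac{67}{6}$ ($S = \frac{47 - \left(-5\right) 4}{6} = \frac{47 - -20}{6} = \frac{47 + 20}{6} = \frac{1}{6} \cdot 67 = \frac{67}{6} \approx 11.167$)
$\frac{1}{62} \cdot 41 S = \frac{1}{62} \cdot 41 \cdot \frac{67}{6} = \frac{41}{62} \cdot \frac{67}{6} = \frac{2747}{372}$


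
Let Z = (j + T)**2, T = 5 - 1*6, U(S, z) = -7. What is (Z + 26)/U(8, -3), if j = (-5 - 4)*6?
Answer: -3051/7 ≈ -435.86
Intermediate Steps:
j = -54 (j = -9*6 = -54)
T = -1 (T = 5 - 6 = -1)
Z = 3025 (Z = (-54 - 1)**2 = (-55)**2 = 3025)
(Z + 26)/U(8, -3) = (3025 + 26)/(-7) = -1/7*3051 = -3051/7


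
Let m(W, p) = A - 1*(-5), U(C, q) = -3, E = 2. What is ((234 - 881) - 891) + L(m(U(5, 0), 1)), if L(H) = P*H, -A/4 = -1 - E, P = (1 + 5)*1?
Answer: -1436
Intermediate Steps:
P = 6 (P = 6*1 = 6)
A = 12 (A = -4*(-1 - 1*2) = -4*(-1 - 2) = -4*(-3) = 12)
m(W, p) = 17 (m(W, p) = 12 - 1*(-5) = 12 + 5 = 17)
L(H) = 6*H
((234 - 881) - 891) + L(m(U(5, 0), 1)) = ((234 - 881) - 891) + 6*17 = (-647 - 891) + 102 = -1538 + 102 = -1436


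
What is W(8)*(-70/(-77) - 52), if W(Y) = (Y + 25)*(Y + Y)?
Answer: -26976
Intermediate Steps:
W(Y) = 2*Y*(25 + Y) (W(Y) = (25 + Y)*(2*Y) = 2*Y*(25 + Y))
W(8)*(-70/(-77) - 52) = (2*8*(25 + 8))*(-70/(-77) - 52) = (2*8*33)*(-70*(-1/77) - 52) = 528*(10/11 - 52) = 528*(-562/11) = -26976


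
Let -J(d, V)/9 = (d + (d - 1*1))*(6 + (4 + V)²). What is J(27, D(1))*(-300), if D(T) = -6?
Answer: 1431000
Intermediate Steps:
J(d, V) = -9*(-1 + 2*d)*(6 + (4 + V)²) (J(d, V) = -9*(d + (d - 1*1))*(6 + (4 + V)²) = -9*(d + (d - 1))*(6 + (4 + V)²) = -9*(d + (-1 + d))*(6 + (4 + V)²) = -9*(-1 + 2*d)*(6 + (4 + V)²))
J(27, D(1))*(-300) = (54 - 108*27 + 9*(4 - 6)² - 18*27*(4 - 6)²)*(-300) = (54 - 2916 + 9*(-2)² - 18*27*(-2)²)*(-300) = (54 - 2916 + 9*4 - 18*27*4)*(-300) = (54 - 2916 + 36 - 1944)*(-300) = -4770*(-300) = 1431000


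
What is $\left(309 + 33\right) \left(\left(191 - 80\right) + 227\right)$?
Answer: $115596$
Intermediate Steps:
$\left(309 + 33\right) \left(\left(191 - 80\right) + 227\right) = 342 \left(111 + 227\right) = 342 \cdot 338 = 115596$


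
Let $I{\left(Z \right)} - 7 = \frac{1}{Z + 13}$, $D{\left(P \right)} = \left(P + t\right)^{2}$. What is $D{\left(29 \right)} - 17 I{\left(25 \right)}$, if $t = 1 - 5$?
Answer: $\frac{19211}{38} \approx 505.55$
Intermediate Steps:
$t = -4$ ($t = 1 - 5 = -4$)
$D{\left(P \right)} = \left(-4 + P\right)^{2}$ ($D{\left(P \right)} = \left(P - 4\right)^{2} = \left(-4 + P\right)^{2}$)
$I{\left(Z \right)} = 7 + \frac{1}{13 + Z}$ ($I{\left(Z \right)} = 7 + \frac{1}{Z + 13} = 7 + \frac{1}{13 + Z}$)
$D{\left(29 \right)} - 17 I{\left(25 \right)} = \left(-4 + 29\right)^{2} - 17 \frac{92 + 7 \cdot 25}{13 + 25} = 25^{2} - 17 \frac{92 + 175}{38} = 625 - 17 \cdot \frac{1}{38} \cdot 267 = 625 - \frac{4539}{38} = \frac{19211}{38}$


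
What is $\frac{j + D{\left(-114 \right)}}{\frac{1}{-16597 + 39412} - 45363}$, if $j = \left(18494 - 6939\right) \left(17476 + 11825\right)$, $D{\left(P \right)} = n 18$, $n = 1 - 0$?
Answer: $- \frac{7724544660495}{1034956844} \approx -7463.6$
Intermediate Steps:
$n = 1$ ($n = 1 + 0 = 1$)
$D{\left(P \right)} = 18$ ($D{\left(P \right)} = 1 \cdot 18 = 18$)
$j = 338573055$ ($j = 11555 \cdot 29301 = 338573055$)
$\frac{j + D{\left(-114 \right)}}{\frac{1}{-16597 + 39412} - 45363} = \frac{338573055 + 18}{\frac{1}{-16597 + 39412} - 45363} = \frac{338573073}{\frac{1}{22815} - 45363} = \frac{338573073}{- \frac{1034956844}{22815}} = 338573073 \left(- \frac{22815}{1034956844}\right) = - \frac{7724544660495}{1034956844}$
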